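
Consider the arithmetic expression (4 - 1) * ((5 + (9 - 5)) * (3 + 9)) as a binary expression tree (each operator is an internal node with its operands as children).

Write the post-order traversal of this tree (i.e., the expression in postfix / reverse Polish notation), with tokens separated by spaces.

4 1 - 5 9 5 - + 3 9 + * *

Post-order on an expression tree gives postfix notation: for each operator, emit left operand, right operand, then the operator.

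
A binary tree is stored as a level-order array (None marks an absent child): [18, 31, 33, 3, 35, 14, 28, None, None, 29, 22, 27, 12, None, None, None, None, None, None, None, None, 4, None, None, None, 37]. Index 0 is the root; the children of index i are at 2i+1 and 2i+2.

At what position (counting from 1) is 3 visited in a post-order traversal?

1

Post-order visits the left subtree, then the right subtree, then the node.
At 18: go left to 31.
  At 31: go left to 3.
    3 is a leaf — visit 3.
  At 31: go right to 35.
    At 35: go left to 29.
      29 is a leaf — visit 29.
    At 35: go right to 22.
      At 22: go left to 4.
        4 is a leaf — visit 4.
      At 22: no right child.
      Visit 22.
    Visit 35.
  Visit 31.
At 18: go right to 33.
  At 33: go left to 14.
    At 14: go left to 27.
      27 is a leaf — visit 27.
    At 14: go right to 12.
      At 12: go left to 37.
        37 is a leaf — visit 37.
      At 12: no right child.
      Visit 12.
    Visit 14.
  At 33: go right to 28.
    28 is a leaf — visit 28.
  Visit 33.
Visit 18.
Full post-order sequence: 3, 29, 4, 22, 35, 31, 27, 37, 12, 14, 28, 33, 18.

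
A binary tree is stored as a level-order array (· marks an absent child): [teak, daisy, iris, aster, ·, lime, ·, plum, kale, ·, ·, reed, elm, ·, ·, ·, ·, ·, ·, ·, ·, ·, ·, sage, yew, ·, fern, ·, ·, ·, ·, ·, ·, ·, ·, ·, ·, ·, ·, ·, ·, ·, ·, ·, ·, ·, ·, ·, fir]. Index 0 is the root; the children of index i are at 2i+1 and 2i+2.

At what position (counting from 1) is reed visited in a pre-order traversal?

Pre-order visits the node, then its left subtree, then its right subtree.
Visit teak.
At teak: go left to daisy.
  Visit daisy.
  At daisy: go left to aster.
    Visit aster.
    At aster: go left to plum.
      plum is a leaf — visit plum.
    At aster: go right to kale.
      kale is a leaf — visit kale.
  At daisy: no right child.
At teak: go right to iris.
  Visit iris.
  At iris: go left to lime.
    Visit lime.
    At lime: go left to reed.
      Visit reed.
      At reed: go left to sage.
        Visit sage.
        At sage: no left child.
        At sage: go right to fir.
          fir is a leaf — visit fir.
      At reed: go right to yew.
        yew is a leaf — visit yew.
    At lime: go right to elm.
      Visit elm.
      At elm: no left child.
      At elm: go right to fern.
        fern is a leaf — visit fern.
  At iris: no right child.
Full pre-order sequence: teak, daisy, aster, plum, kale, iris, lime, reed, sage, fir, yew, elm, fern.

8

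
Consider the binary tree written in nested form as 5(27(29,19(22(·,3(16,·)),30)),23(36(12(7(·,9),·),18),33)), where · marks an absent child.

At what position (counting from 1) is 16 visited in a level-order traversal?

14

Level-order visits nodes level by level from the root, left to right within each level.
Level 0: 5
Level 1: 27, 23
Level 2: 29, 19, 36, 33
Level 3: 22, 30, 12, 18
Level 4: 3, 7
Level 5: 16, 9
Full level-order sequence: 5, 27, 23, 29, 19, 36, 33, 22, 30, 12, 18, 3, 7, 16, 9.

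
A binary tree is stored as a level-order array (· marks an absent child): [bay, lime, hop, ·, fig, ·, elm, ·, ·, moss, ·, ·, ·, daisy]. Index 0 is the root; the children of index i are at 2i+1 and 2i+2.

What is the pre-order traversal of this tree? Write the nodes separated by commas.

Pre-order visits the node, then its left subtree, then its right subtree.
Visit bay.
At bay: go left to lime.
  Visit lime.
  At lime: no left child.
  At lime: go right to fig.
    Visit fig.
    At fig: go left to moss.
      moss is a leaf — visit moss.
    At fig: no right child.
At bay: go right to hop.
  Visit hop.
  At hop: no left child.
  At hop: go right to elm.
    Visit elm.
    At elm: go left to daisy.
      daisy is a leaf — visit daisy.
    At elm: no right child.

bay, lime, fig, moss, hop, elm, daisy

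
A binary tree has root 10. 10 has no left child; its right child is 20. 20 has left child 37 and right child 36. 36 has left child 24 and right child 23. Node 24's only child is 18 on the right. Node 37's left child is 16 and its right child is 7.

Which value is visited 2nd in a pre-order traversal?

20

Pre-order visits the node, then its left subtree, then its right subtree.
Visit 10.
At 10: no left child.
At 10: go right to 20.
  Visit 20.
  At 20: go left to 37.
    Visit 37.
    At 37: go left to 16.
      16 is a leaf — visit 16.
    At 37: go right to 7.
      7 is a leaf — visit 7.
  At 20: go right to 36.
    Visit 36.
    At 36: go left to 24.
      Visit 24.
      At 24: no left child.
      At 24: go right to 18.
        18 is a leaf — visit 18.
    At 36: go right to 23.
      23 is a leaf — visit 23.
Full pre-order sequence: 10, 20, 37, 16, 7, 36, 24, 18, 23.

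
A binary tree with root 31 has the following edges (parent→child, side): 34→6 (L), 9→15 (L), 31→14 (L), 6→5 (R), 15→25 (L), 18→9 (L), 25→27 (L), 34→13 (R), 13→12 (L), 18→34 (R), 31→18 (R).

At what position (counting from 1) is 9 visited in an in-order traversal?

In-order visits the left subtree, then the node, then the right subtree.
At 31: go left to 14.
  14 is a leaf — visit 14.
Visit 31.
At 31: go right to 18.
  At 18: go left to 9.
    At 9: go left to 15.
      At 15: go left to 25.
        At 25: go left to 27.
          27 is a leaf — visit 27.
        Visit 25.
        At 25: no right child.
      Visit 15.
      At 15: no right child.
    Visit 9.
    At 9: no right child.
  Visit 18.
  At 18: go right to 34.
    At 34: go left to 6.
      At 6: no left child.
      Visit 6.
      At 6: go right to 5.
        5 is a leaf — visit 5.
    Visit 34.
    At 34: go right to 13.
      At 13: go left to 12.
        12 is a leaf — visit 12.
      Visit 13.
      At 13: no right child.
Full in-order sequence: 14, 31, 27, 25, 15, 9, 18, 6, 5, 34, 12, 13.

6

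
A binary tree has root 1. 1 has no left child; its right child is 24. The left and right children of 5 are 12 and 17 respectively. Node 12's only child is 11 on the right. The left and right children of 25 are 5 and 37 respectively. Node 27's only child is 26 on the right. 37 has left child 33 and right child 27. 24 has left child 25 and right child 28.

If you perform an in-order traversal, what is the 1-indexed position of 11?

In-order visits the left subtree, then the node, then the right subtree.
At 1: no left child.
Visit 1.
At 1: go right to 24.
  At 24: go left to 25.
    At 25: go left to 5.
      At 5: go left to 12.
        At 12: no left child.
        Visit 12.
        At 12: go right to 11.
          11 is a leaf — visit 11.
      Visit 5.
      At 5: go right to 17.
        17 is a leaf — visit 17.
    Visit 25.
    At 25: go right to 37.
      At 37: go left to 33.
        33 is a leaf — visit 33.
      Visit 37.
      At 37: go right to 27.
        At 27: no left child.
        Visit 27.
        At 27: go right to 26.
          26 is a leaf — visit 26.
  Visit 24.
  At 24: go right to 28.
    28 is a leaf — visit 28.
Full in-order sequence: 1, 12, 11, 5, 17, 25, 33, 37, 27, 26, 24, 28.

3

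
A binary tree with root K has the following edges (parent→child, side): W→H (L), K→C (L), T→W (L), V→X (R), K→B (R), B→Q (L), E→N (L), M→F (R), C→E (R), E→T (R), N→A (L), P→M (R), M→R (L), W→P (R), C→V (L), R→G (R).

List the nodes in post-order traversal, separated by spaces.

X V A N H G R F M P W T E C Q B K

Post-order visits the left subtree, then the right subtree, then the node.
At K: go left to C.
  At C: go left to V.
    At V: no left child.
    At V: go right to X.
      X is a leaf — visit X.
    Visit V.
  At C: go right to E.
    At E: go left to N.
      At N: go left to A.
        A is a leaf — visit A.
      At N: no right child.
      Visit N.
    At E: go right to T.
      At T: go left to W.
        At W: go left to H.
          H is a leaf — visit H.
        At W: go right to P.
          At P: no left child.
          At P: go right to M.
            At M: go left to R.
              At R: no left child.
              At R: go right to G.
                G is a leaf — visit G.
              Visit R.
            At M: go right to F.
              F is a leaf — visit F.
            Visit M.
          Visit P.
        Visit W.
      At T: no right child.
      Visit T.
    Visit E.
  Visit C.
At K: go right to B.
  At B: go left to Q.
    Q is a leaf — visit Q.
  At B: no right child.
  Visit B.
Visit K.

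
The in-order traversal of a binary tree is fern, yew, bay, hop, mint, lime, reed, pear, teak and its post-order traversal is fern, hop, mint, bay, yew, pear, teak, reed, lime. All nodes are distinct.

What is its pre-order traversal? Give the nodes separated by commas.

The last element of post-order is the root; it splits in-order into left and right subtrees.
Root lime: left subtree has 5 nodes {fern, yew, bay, hop, mint}, right has 3 {reed, pear, teak}.
  Root yew: left subtree has 1 node {fern}, right has 3 {bay, hop, mint}.
    Root bay: left subtree has 0 nodes { }, right has 2 {hop, mint}.
      Root mint: left subtree has 1 node {hop}, right has 0 { }.
  Root reed: left subtree has 0 nodes { }, right has 2 {pear, teak}.
    Root teak: left subtree has 1 node {pear}, right has 0 { }.

lime, yew, fern, bay, mint, hop, reed, teak, pear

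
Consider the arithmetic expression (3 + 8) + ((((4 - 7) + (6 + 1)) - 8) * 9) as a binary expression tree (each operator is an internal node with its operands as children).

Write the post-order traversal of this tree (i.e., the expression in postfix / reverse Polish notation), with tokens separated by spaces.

3 8 + 4 7 - 6 1 + + 8 - 9 * +

Post-order on an expression tree gives postfix notation: for each operator, emit left operand, right operand, then the operator.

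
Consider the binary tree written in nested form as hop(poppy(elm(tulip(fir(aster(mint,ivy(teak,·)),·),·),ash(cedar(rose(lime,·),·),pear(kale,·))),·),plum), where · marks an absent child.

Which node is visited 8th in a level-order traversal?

cedar

Level-order visits nodes level by level from the root, left to right within each level.
Level 0: hop
Level 1: poppy, plum
Level 2: elm
Level 3: tulip, ash
Level 4: fir, cedar, pear
Level 5: aster, rose, kale
Level 6: mint, ivy, lime
Level 7: teak
Full level-order sequence: hop, poppy, plum, elm, tulip, ash, fir, cedar, pear, aster, rose, kale, mint, ivy, lime, teak.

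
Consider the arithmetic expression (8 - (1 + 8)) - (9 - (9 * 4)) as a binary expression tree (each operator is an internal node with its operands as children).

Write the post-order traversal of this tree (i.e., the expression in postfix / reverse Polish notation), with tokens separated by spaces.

Post-order on an expression tree gives postfix notation: for each operator, emit left operand, right operand, then the operator.

8 1 8 + - 9 9 4 * - -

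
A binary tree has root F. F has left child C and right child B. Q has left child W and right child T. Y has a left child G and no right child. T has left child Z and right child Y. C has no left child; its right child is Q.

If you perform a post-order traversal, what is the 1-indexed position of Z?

Post-order visits the left subtree, then the right subtree, then the node.
At F: go left to C.
  At C: no left child.
  At C: go right to Q.
    At Q: go left to W.
      W is a leaf — visit W.
    At Q: go right to T.
      At T: go left to Z.
        Z is a leaf — visit Z.
      At T: go right to Y.
        At Y: go left to G.
          G is a leaf — visit G.
        At Y: no right child.
        Visit Y.
      Visit T.
    Visit Q.
  Visit C.
At F: go right to B.
  B is a leaf — visit B.
Visit F.
Full post-order sequence: W, Z, G, Y, T, Q, C, B, F.

2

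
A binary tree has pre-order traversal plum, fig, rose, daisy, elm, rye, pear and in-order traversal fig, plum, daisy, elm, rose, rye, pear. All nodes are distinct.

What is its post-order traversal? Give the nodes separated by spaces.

fig elm daisy pear rye rose plum

The first element of pre-order is the root; it splits in-order into left and right subtrees.
Root plum: left subtree has 1 node {fig}, right has 5 {daisy, elm, rose, rye, pear}.
  Root rose: left subtree has 2 nodes {daisy, elm}, right has 2 {rye, pear}.
    Root daisy: left subtree has 0 nodes { }, right has 1 {elm}.
    Root rye: left subtree has 0 nodes { }, right has 1 {pear}.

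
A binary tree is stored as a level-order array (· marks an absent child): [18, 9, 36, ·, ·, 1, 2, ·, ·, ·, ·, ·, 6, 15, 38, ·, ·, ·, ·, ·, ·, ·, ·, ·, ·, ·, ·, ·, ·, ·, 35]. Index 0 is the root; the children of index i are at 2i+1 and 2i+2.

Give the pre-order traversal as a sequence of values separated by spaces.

Pre-order visits the node, then its left subtree, then its right subtree.
Visit 18.
At 18: go left to 9.
  9 is a leaf — visit 9.
At 18: go right to 36.
  Visit 36.
  At 36: go left to 1.
    Visit 1.
    At 1: no left child.
    At 1: go right to 6.
      6 is a leaf — visit 6.
  At 36: go right to 2.
    Visit 2.
    At 2: go left to 15.
      15 is a leaf — visit 15.
    At 2: go right to 38.
      Visit 38.
      At 38: no left child.
      At 38: go right to 35.
        35 is a leaf — visit 35.

18 9 36 1 6 2 15 38 35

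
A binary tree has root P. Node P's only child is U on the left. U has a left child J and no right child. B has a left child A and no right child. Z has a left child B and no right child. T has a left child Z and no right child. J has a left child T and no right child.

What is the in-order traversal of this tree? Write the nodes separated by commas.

A, B, Z, T, J, U, P

In-order visits the left subtree, then the node, then the right subtree.
At P: go left to U.
  At U: go left to J.
    At J: go left to T.
      At T: go left to Z.
        At Z: go left to B.
          At B: go left to A.
            A is a leaf — visit A.
          Visit B.
          At B: no right child.
        Visit Z.
        At Z: no right child.
      Visit T.
      At T: no right child.
    Visit J.
    At J: no right child.
  Visit U.
  At U: no right child.
Visit P.
At P: no right child.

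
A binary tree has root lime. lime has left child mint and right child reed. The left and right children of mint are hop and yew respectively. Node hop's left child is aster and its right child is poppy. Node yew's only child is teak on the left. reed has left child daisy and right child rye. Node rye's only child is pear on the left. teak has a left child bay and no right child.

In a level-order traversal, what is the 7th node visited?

rye

Level-order visits nodes level by level from the root, left to right within each level.
Level 0: lime
Level 1: mint, reed
Level 2: hop, yew, daisy, rye
Level 3: aster, poppy, teak, pear
Level 4: bay
Full level-order sequence: lime, mint, reed, hop, yew, daisy, rye, aster, poppy, teak, pear, bay.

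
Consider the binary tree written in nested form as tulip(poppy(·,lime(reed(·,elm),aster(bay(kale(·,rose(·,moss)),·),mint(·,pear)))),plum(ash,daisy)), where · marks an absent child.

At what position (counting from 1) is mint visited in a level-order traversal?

11

Level-order visits nodes level by level from the root, left to right within each level.
Level 0: tulip
Level 1: poppy, plum
Level 2: lime, ash, daisy
Level 3: reed, aster
Level 4: elm, bay, mint
Level 5: kale, pear
Level 6: rose
Level 7: moss
Full level-order sequence: tulip, poppy, plum, lime, ash, daisy, reed, aster, elm, bay, mint, kale, pear, rose, moss.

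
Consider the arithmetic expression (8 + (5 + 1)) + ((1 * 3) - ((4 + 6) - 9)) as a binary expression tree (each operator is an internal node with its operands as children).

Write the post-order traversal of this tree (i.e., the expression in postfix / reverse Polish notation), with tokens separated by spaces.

8 5 1 + + 1 3 * 4 6 + 9 - - +

Post-order on an expression tree gives postfix notation: for each operator, emit left operand, right operand, then the operator.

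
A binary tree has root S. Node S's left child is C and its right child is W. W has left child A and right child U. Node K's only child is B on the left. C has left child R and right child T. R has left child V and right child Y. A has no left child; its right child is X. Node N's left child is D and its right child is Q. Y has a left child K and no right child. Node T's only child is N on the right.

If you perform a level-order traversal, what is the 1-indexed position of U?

7

Level-order visits nodes level by level from the root, left to right within each level.
Level 0: S
Level 1: C, W
Level 2: R, T, A, U
Level 3: V, Y, N, X
Level 4: K, D, Q
Level 5: B
Full level-order sequence: S, C, W, R, T, A, U, V, Y, N, X, K, D, Q, B.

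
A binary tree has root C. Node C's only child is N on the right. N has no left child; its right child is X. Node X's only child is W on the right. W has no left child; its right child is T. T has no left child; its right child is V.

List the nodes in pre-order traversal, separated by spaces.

Pre-order visits the node, then its left subtree, then its right subtree.
Visit C.
At C: no left child.
At C: go right to N.
  Visit N.
  At N: no left child.
  At N: go right to X.
    Visit X.
    At X: no left child.
    At X: go right to W.
      Visit W.
      At W: no left child.
      At W: go right to T.
        Visit T.
        At T: no left child.
        At T: go right to V.
          V is a leaf — visit V.

C N X W T V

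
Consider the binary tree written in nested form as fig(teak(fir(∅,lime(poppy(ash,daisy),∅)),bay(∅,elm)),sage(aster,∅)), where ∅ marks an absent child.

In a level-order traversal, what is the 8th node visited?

elm

Level-order visits nodes level by level from the root, left to right within each level.
Level 0: fig
Level 1: teak, sage
Level 2: fir, bay, aster
Level 3: lime, elm
Level 4: poppy
Level 5: ash, daisy
Full level-order sequence: fig, teak, sage, fir, bay, aster, lime, elm, poppy, ash, daisy.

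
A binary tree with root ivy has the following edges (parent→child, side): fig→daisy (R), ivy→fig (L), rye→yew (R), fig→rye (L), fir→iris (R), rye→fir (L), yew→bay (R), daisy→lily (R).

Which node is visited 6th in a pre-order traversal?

Pre-order visits the node, then its left subtree, then its right subtree.
Visit ivy.
At ivy: go left to fig.
  Visit fig.
  At fig: go left to rye.
    Visit rye.
    At rye: go left to fir.
      Visit fir.
      At fir: no left child.
      At fir: go right to iris.
        iris is a leaf — visit iris.
    At rye: go right to yew.
      Visit yew.
      At yew: no left child.
      At yew: go right to bay.
        bay is a leaf — visit bay.
  At fig: go right to daisy.
    Visit daisy.
    At daisy: no left child.
    At daisy: go right to lily.
      lily is a leaf — visit lily.
At ivy: no right child.
Full pre-order sequence: ivy, fig, rye, fir, iris, yew, bay, daisy, lily.

yew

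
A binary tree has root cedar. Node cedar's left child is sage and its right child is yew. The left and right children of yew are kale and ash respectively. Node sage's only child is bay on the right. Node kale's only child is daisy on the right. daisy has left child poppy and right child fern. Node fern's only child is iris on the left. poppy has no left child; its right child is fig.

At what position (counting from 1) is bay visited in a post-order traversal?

Post-order visits the left subtree, then the right subtree, then the node.
At cedar: go left to sage.
  At sage: no left child.
  At sage: go right to bay.
    bay is a leaf — visit bay.
  Visit sage.
At cedar: go right to yew.
  At yew: go left to kale.
    At kale: no left child.
    At kale: go right to daisy.
      At daisy: go left to poppy.
        At poppy: no left child.
        At poppy: go right to fig.
          fig is a leaf — visit fig.
        Visit poppy.
      At daisy: go right to fern.
        At fern: go left to iris.
          iris is a leaf — visit iris.
        At fern: no right child.
        Visit fern.
      Visit daisy.
    Visit kale.
  At yew: go right to ash.
    ash is a leaf — visit ash.
  Visit yew.
Visit cedar.
Full post-order sequence: bay, sage, fig, poppy, iris, fern, daisy, kale, ash, yew, cedar.

1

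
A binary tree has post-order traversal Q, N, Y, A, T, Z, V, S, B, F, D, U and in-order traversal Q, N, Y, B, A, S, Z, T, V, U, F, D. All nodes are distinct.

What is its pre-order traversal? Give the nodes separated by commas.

U, B, Y, N, Q, S, A, V, Z, T, D, F

The last element of post-order is the root; it splits in-order into left and right subtrees.
Root U: left subtree has 9 nodes {Q, N, Y, B, A, S, Z, T, V}, right has 2 {F, D}.
  Root B: left subtree has 3 nodes {Q, N, Y}, right has 5 {A, S, Z, T, V}.
    Root Y: left subtree has 2 nodes {Q, N}, right has 0 { }.
      Root N: left subtree has 1 node {Q}, right has 0 { }.
    Root S: left subtree has 1 node {A}, right has 3 {Z, T, V}.
      Root V: left subtree has 2 nodes {Z, T}, right has 0 { }.
        Root Z: left subtree has 0 nodes { }, right has 1 {T}.
  Root D: left subtree has 1 node {F}, right has 0 { }.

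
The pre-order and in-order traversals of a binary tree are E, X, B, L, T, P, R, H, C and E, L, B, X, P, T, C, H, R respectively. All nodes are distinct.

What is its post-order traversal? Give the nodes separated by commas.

The first element of pre-order is the root; it splits in-order into left and right subtrees.
Root E: left subtree has 0 nodes { }, right has 8 {L, B, X, P, T, C, H, R}.
  Root X: left subtree has 2 nodes {L, B}, right has 5 {P, T, C, H, R}.
    Root B: left subtree has 1 node {L}, right has 0 { }.
    Root T: left subtree has 1 node {P}, right has 3 {C, H, R}.
      Root R: left subtree has 2 nodes {C, H}, right has 0 { }.
        Root H: left subtree has 1 node {C}, right has 0 { }.

L, B, P, C, H, R, T, X, E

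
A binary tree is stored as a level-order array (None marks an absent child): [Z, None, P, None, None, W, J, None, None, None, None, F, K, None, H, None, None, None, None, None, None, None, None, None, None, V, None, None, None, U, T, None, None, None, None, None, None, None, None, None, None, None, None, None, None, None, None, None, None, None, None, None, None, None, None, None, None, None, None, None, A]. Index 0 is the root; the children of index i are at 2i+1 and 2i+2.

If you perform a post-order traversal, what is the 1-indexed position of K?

3

Post-order visits the left subtree, then the right subtree, then the node.
At Z: no left child.
At Z: go right to P.
  At P: go left to W.
    At W: go left to F.
      F is a leaf — visit F.
    At W: go right to K.
      At K: go left to V.
        V is a leaf — visit V.
      At K: no right child.
      Visit K.
    Visit W.
  At P: go right to J.
    At J: no left child.
    At J: go right to H.
      At H: go left to U.
        At U: no left child.
        At U: go right to A.
          A is a leaf — visit A.
        Visit U.
      At H: go right to T.
        T is a leaf — visit T.
      Visit H.
    Visit J.
  Visit P.
Visit Z.
Full post-order sequence: F, V, K, W, A, U, T, H, J, P, Z.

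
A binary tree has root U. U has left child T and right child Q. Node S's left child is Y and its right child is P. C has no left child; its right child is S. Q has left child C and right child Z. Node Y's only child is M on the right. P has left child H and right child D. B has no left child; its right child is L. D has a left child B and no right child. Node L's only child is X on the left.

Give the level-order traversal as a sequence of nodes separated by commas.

U, T, Q, C, Z, S, Y, P, M, H, D, B, L, X

Level-order visits nodes level by level from the root, left to right within each level.
Level 0: U
Level 1: T, Q
Level 2: C, Z
Level 3: S
Level 4: Y, P
Level 5: M, H, D
Level 6: B
Level 7: L
Level 8: X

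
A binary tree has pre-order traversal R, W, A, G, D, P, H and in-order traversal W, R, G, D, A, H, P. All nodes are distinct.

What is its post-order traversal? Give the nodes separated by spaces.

The first element of pre-order is the root; it splits in-order into left and right subtrees.
Root R: left subtree has 1 node {W}, right has 5 {G, D, A, H, P}.
  Root A: left subtree has 2 nodes {G, D}, right has 2 {H, P}.
    Root G: left subtree has 0 nodes { }, right has 1 {D}.
    Root P: left subtree has 1 node {H}, right has 0 { }.

W D G H P A R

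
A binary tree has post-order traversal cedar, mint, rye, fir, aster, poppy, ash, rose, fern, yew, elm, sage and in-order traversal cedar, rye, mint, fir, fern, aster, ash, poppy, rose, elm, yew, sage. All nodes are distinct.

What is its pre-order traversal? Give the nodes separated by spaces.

The last element of post-order is the root; it splits in-order into left and right subtrees.
Root sage: left subtree has 11 nodes {cedar, rye, mint, fir, fern, aster, ash, poppy, rose, elm, yew}, right has 0 { }.
  Root elm: left subtree has 9 nodes {cedar, rye, mint, fir, fern, aster, ash, poppy, rose}, right has 1 {yew}.
    Root fern: left subtree has 4 nodes {cedar, rye, mint, fir}, right has 4 {aster, ash, poppy, rose}.
      Root fir: left subtree has 3 nodes {cedar, rye, mint}, right has 0 { }.
        Root rye: left subtree has 1 node {cedar}, right has 1 {mint}.
      Root rose: left subtree has 3 nodes {aster, ash, poppy}, right has 0 { }.
        Root ash: left subtree has 1 node {aster}, right has 1 {poppy}.

sage elm fern fir rye cedar mint rose ash aster poppy yew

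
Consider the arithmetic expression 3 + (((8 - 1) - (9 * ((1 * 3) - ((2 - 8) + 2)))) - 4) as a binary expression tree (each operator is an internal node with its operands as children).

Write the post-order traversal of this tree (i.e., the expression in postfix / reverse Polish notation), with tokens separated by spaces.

Post-order on an expression tree gives postfix notation: for each operator, emit left operand, right operand, then the operator.

3 8 1 - 9 1 3 * 2 8 - 2 + - * - 4 - +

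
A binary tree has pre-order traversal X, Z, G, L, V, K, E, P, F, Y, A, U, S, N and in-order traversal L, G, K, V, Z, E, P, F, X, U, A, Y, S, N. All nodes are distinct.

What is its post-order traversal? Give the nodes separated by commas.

L, K, V, G, F, P, E, Z, U, A, N, S, Y, X

The first element of pre-order is the root; it splits in-order into left and right subtrees.
Root X: left subtree has 8 nodes {L, G, K, V, Z, E, P, F}, right has 5 {U, A, Y, S, N}.
  Root Z: left subtree has 4 nodes {L, G, K, V}, right has 3 {E, P, F}.
    Root G: left subtree has 1 node {L}, right has 2 {K, V}.
      Root V: left subtree has 1 node {K}, right has 0 { }.
    Root E: left subtree has 0 nodes { }, right has 2 {P, F}.
      Root P: left subtree has 0 nodes { }, right has 1 {F}.
  Root Y: left subtree has 2 nodes {U, A}, right has 2 {S, N}.
    Root A: left subtree has 1 node {U}, right has 0 { }.
    Root S: left subtree has 0 nodes { }, right has 1 {N}.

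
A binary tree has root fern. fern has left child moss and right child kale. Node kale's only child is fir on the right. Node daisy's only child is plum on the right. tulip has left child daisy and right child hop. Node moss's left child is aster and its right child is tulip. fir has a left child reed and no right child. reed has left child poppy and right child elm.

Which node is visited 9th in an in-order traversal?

poppy

In-order visits the left subtree, then the node, then the right subtree.
At fern: go left to moss.
  At moss: go left to aster.
    aster is a leaf — visit aster.
  Visit moss.
  At moss: go right to tulip.
    At tulip: go left to daisy.
      At daisy: no left child.
      Visit daisy.
      At daisy: go right to plum.
        plum is a leaf — visit plum.
    Visit tulip.
    At tulip: go right to hop.
      hop is a leaf — visit hop.
Visit fern.
At fern: go right to kale.
  At kale: no left child.
  Visit kale.
  At kale: go right to fir.
    At fir: go left to reed.
      At reed: go left to poppy.
        poppy is a leaf — visit poppy.
      Visit reed.
      At reed: go right to elm.
        elm is a leaf — visit elm.
    Visit fir.
    At fir: no right child.
Full in-order sequence: aster, moss, daisy, plum, tulip, hop, fern, kale, poppy, reed, elm, fir.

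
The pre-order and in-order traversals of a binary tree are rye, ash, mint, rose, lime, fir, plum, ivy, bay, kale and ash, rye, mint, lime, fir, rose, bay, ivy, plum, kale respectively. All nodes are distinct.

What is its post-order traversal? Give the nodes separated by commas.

ash, fir, lime, bay, ivy, kale, plum, rose, mint, rye

The first element of pre-order is the root; it splits in-order into left and right subtrees.
Root rye: left subtree has 1 node {ash}, right has 8 {mint, lime, fir, rose, bay, ivy, plum, kale}.
  Root mint: left subtree has 0 nodes { }, right has 7 {lime, fir, rose, bay, ivy, plum, kale}.
    Root rose: left subtree has 2 nodes {lime, fir}, right has 4 {bay, ivy, plum, kale}.
      Root lime: left subtree has 0 nodes { }, right has 1 {fir}.
      Root plum: left subtree has 2 nodes {bay, ivy}, right has 1 {kale}.
        Root ivy: left subtree has 1 node {bay}, right has 0 { }.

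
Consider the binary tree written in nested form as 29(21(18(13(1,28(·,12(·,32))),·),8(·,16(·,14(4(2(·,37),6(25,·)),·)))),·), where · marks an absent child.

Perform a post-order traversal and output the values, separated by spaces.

Post-order visits the left subtree, then the right subtree, then the node.
At 29: go left to 21.
  At 21: go left to 18.
    At 18: go left to 13.
      At 13: go left to 1.
        1 is a leaf — visit 1.
      At 13: go right to 28.
        At 28: no left child.
        At 28: go right to 12.
          At 12: no left child.
          At 12: go right to 32.
            32 is a leaf — visit 32.
          Visit 12.
        Visit 28.
      Visit 13.
    At 18: no right child.
    Visit 18.
  At 21: go right to 8.
    At 8: no left child.
    At 8: go right to 16.
      At 16: no left child.
      At 16: go right to 14.
        At 14: go left to 4.
          At 4: go left to 2.
            At 2: no left child.
            At 2: go right to 37.
              37 is a leaf — visit 37.
            Visit 2.
          At 4: go right to 6.
            At 6: go left to 25.
              25 is a leaf — visit 25.
            At 6: no right child.
            Visit 6.
          Visit 4.
        At 14: no right child.
        Visit 14.
      Visit 16.
    Visit 8.
  Visit 21.
At 29: no right child.
Visit 29.

1 32 12 28 13 18 37 2 25 6 4 14 16 8 21 29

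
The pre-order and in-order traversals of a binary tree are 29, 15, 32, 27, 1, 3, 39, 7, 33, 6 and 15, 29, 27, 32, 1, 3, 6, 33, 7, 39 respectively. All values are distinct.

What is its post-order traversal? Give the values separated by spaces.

15 27 6 33 7 39 3 1 32 29

The first element of pre-order is the root; it splits in-order into left and right subtrees.
Root 29: left subtree has 1 node {15}, right has 8 {27, 32, 1, 3, 6, 33, 7, 39}.
  Root 32: left subtree has 1 node {27}, right has 6 {1, 3, 6, 33, 7, 39}.
    Root 1: left subtree has 0 nodes { }, right has 5 {3, 6, 33, 7, 39}.
      Root 3: left subtree has 0 nodes { }, right has 4 {6, 33, 7, 39}.
        Root 39: left subtree has 3 nodes {6, 33, 7}, right has 0 { }.
          Root 7: left subtree has 2 nodes {6, 33}, right has 0 { }.
            Root 33: left subtree has 1 node {6}, right has 0 { }.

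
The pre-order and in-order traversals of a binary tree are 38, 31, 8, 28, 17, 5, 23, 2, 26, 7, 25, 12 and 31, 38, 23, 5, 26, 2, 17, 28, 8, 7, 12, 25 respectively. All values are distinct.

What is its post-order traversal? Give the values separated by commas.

31, 23, 26, 2, 5, 17, 28, 12, 25, 7, 8, 38

The first element of pre-order is the root; it splits in-order into left and right subtrees.
Root 38: left subtree has 1 node {31}, right has 10 {23, 5, 26, 2, 17, 28, 8, 7, 12, 25}.
  Root 8: left subtree has 6 nodes {23, 5, 26, 2, 17, 28}, right has 3 {7, 12, 25}.
    Root 28: left subtree has 5 nodes {23, 5, 26, 2, 17}, right has 0 { }.
      Root 17: left subtree has 4 nodes {23, 5, 26, 2}, right has 0 { }.
        Root 5: left subtree has 1 node {23}, right has 2 {26, 2}.
          Root 2: left subtree has 1 node {26}, right has 0 { }.
    Root 7: left subtree has 0 nodes { }, right has 2 {12, 25}.
      Root 25: left subtree has 1 node {12}, right has 0 { }.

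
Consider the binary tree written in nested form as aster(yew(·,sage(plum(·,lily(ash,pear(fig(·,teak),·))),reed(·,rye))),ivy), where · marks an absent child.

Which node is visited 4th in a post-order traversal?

pear

Post-order visits the left subtree, then the right subtree, then the node.
At aster: go left to yew.
  At yew: no left child.
  At yew: go right to sage.
    At sage: go left to plum.
      At plum: no left child.
      At plum: go right to lily.
        At lily: go left to ash.
          ash is a leaf — visit ash.
        At lily: go right to pear.
          At pear: go left to fig.
            At fig: no left child.
            At fig: go right to teak.
              teak is a leaf — visit teak.
            Visit fig.
          At pear: no right child.
          Visit pear.
        Visit lily.
      Visit plum.
    At sage: go right to reed.
      At reed: no left child.
      At reed: go right to rye.
        rye is a leaf — visit rye.
      Visit reed.
    Visit sage.
  Visit yew.
At aster: go right to ivy.
  ivy is a leaf — visit ivy.
Visit aster.
Full post-order sequence: ash, teak, fig, pear, lily, plum, rye, reed, sage, yew, ivy, aster.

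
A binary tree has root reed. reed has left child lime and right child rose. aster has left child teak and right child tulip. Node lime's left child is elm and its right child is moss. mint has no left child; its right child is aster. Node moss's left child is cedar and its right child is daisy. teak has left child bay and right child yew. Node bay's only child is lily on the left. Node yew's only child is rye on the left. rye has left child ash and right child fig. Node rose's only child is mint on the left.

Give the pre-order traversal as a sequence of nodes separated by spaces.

reed lime elm moss cedar daisy rose mint aster teak bay lily yew rye ash fig tulip

Pre-order visits the node, then its left subtree, then its right subtree.
Visit reed.
At reed: go left to lime.
  Visit lime.
  At lime: go left to elm.
    elm is a leaf — visit elm.
  At lime: go right to moss.
    Visit moss.
    At moss: go left to cedar.
      cedar is a leaf — visit cedar.
    At moss: go right to daisy.
      daisy is a leaf — visit daisy.
At reed: go right to rose.
  Visit rose.
  At rose: go left to mint.
    Visit mint.
    At mint: no left child.
    At mint: go right to aster.
      Visit aster.
      At aster: go left to teak.
        Visit teak.
        At teak: go left to bay.
          Visit bay.
          At bay: go left to lily.
            lily is a leaf — visit lily.
          At bay: no right child.
        At teak: go right to yew.
          Visit yew.
          At yew: go left to rye.
            Visit rye.
            At rye: go left to ash.
              ash is a leaf — visit ash.
            At rye: go right to fig.
              fig is a leaf — visit fig.
          At yew: no right child.
      At aster: go right to tulip.
        tulip is a leaf — visit tulip.
  At rose: no right child.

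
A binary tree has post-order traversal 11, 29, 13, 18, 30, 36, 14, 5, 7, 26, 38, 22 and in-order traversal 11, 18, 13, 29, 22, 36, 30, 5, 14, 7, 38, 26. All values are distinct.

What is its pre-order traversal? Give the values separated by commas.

22, 18, 11, 13, 29, 38, 7, 5, 36, 30, 14, 26

The last element of post-order is the root; it splits in-order into left and right subtrees.
Root 22: left subtree has 4 nodes {11, 18, 13, 29}, right has 7 {36, 30, 5, 14, 7, 38, 26}.
  Root 18: left subtree has 1 node {11}, right has 2 {13, 29}.
    Root 13: left subtree has 0 nodes { }, right has 1 {29}.
  Root 38: left subtree has 5 nodes {36, 30, 5, 14, 7}, right has 1 {26}.
    Root 7: left subtree has 4 nodes {36, 30, 5, 14}, right has 0 { }.
      Root 5: left subtree has 2 nodes {36, 30}, right has 1 {14}.
        Root 36: left subtree has 0 nodes { }, right has 1 {30}.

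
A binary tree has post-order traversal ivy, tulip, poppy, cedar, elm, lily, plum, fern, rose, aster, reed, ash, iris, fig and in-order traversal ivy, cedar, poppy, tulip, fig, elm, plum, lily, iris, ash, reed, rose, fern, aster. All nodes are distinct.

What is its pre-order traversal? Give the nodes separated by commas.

The last element of post-order is the root; it splits in-order into left and right subtrees.
Root fig: left subtree has 4 nodes {ivy, cedar, poppy, tulip}, right has 9 {elm, plum, lily, iris, ash, reed, rose, fern, aster}.
  Root cedar: left subtree has 1 node {ivy}, right has 2 {poppy, tulip}.
    Root poppy: left subtree has 0 nodes { }, right has 1 {tulip}.
  Root iris: left subtree has 3 nodes {elm, plum, lily}, right has 5 {ash, reed, rose, fern, aster}.
    Root plum: left subtree has 1 node {elm}, right has 1 {lily}.
    Root ash: left subtree has 0 nodes { }, right has 4 {reed, rose, fern, aster}.
      Root reed: left subtree has 0 nodes { }, right has 3 {rose, fern, aster}.
        Root aster: left subtree has 2 nodes {rose, fern}, right has 0 { }.
          Root rose: left subtree has 0 nodes { }, right has 1 {fern}.

fig, cedar, ivy, poppy, tulip, iris, plum, elm, lily, ash, reed, aster, rose, fern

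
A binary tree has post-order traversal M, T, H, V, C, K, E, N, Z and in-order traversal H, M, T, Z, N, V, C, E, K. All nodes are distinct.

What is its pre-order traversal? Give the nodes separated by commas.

The last element of post-order is the root; it splits in-order into left and right subtrees.
Root Z: left subtree has 3 nodes {H, M, T}, right has 5 {N, V, C, E, K}.
  Root H: left subtree has 0 nodes { }, right has 2 {M, T}.
    Root T: left subtree has 1 node {M}, right has 0 { }.
  Root N: left subtree has 0 nodes { }, right has 4 {V, C, E, K}.
    Root E: left subtree has 2 nodes {V, C}, right has 1 {K}.
      Root C: left subtree has 1 node {V}, right has 0 { }.

Z, H, T, M, N, E, C, V, K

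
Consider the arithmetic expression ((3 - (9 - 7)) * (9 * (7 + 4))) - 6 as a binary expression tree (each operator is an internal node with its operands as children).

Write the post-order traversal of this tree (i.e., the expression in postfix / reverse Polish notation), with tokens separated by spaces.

3 9 7 - - 9 7 4 + * * 6 -

Post-order on an expression tree gives postfix notation: for each operator, emit left operand, right operand, then the operator.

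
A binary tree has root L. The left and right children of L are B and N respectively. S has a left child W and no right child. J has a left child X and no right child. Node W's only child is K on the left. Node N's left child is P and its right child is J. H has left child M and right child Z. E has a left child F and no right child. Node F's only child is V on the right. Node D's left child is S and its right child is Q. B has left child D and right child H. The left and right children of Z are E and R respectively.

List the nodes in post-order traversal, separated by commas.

K, W, S, Q, D, M, V, F, E, R, Z, H, B, P, X, J, N, L

Post-order visits the left subtree, then the right subtree, then the node.
At L: go left to B.
  At B: go left to D.
    At D: go left to S.
      At S: go left to W.
        At W: go left to K.
          K is a leaf — visit K.
        At W: no right child.
        Visit W.
      At S: no right child.
      Visit S.
    At D: go right to Q.
      Q is a leaf — visit Q.
    Visit D.
  At B: go right to H.
    At H: go left to M.
      M is a leaf — visit M.
    At H: go right to Z.
      At Z: go left to E.
        At E: go left to F.
          At F: no left child.
          At F: go right to V.
            V is a leaf — visit V.
          Visit F.
        At E: no right child.
        Visit E.
      At Z: go right to R.
        R is a leaf — visit R.
      Visit Z.
    Visit H.
  Visit B.
At L: go right to N.
  At N: go left to P.
    P is a leaf — visit P.
  At N: go right to J.
    At J: go left to X.
      X is a leaf — visit X.
    At J: no right child.
    Visit J.
  Visit N.
Visit L.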